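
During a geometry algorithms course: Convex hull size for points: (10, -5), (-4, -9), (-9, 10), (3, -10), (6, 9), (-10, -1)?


Convex hull vertices (CCW): (-10, -1), (-4, -9), (3, -10), (10, -5), (6, 9), (-9, 10)
Count = 6

6


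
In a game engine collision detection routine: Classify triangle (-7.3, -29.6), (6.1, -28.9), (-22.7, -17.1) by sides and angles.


Side lengths squared: AB^2=180.05, BC^2=968.68, CA^2=393.41
Sorted: [180.05, 393.41, 968.68]
By sides: Scalene, By angles: Obtuse

Scalene, Obtuse


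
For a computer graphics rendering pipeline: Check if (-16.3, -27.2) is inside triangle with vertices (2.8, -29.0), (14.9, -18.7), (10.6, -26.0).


Cross products: AB x AP = 218.51, BC x BP = -191.21, CA x CP = -71.34
All same sign? no

No, outside


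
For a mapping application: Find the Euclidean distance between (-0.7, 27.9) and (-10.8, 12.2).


dx=-10.1, dy=-15.7
d^2 = (-10.1)^2 + (-15.7)^2 = 348.5
d = sqrt(348.5) = 18.6682

18.6682


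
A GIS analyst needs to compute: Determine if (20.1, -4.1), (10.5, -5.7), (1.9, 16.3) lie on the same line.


Cross product: (10.5-20.1)*(16.3-(-4.1)) - ((-5.7)-(-4.1))*(1.9-20.1)
= -224.96

No, not collinear


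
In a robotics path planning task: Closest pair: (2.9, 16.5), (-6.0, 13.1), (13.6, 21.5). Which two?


d(P0,P1) = 9.5273, d(P0,P2) = 11.8106, d(P1,P2) = 21.3242
Closest: P0 and P1

Closest pair: (2.9, 16.5) and (-6.0, 13.1), distance = 9.5273


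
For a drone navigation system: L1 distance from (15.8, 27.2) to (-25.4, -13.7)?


|15.8-(-25.4)| + |27.2-(-13.7)| = 41.2 + 40.9 = 82.1

82.1


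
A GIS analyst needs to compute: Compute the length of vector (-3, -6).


|u| = sqrt((-3)^2 + (-6)^2) = sqrt(45) = 6.7082

6.7082


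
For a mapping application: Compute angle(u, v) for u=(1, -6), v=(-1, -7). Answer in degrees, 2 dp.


u.v = 41, |u| = sqrt(37) = 6.0828, |v| = sqrt(50) = 7.0711
cos(theta) = u.v/(|u||v|) = 41/sqrt(1850) = 0.953231
theta = acos(0.953231) = 17.59 degrees

17.59 degrees


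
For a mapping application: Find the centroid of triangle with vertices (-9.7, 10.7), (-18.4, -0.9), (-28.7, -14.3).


Centroid = ((x_A+x_B+x_C)/3, (y_A+y_B+y_C)/3)
= (((-9.7)+(-18.4)+(-28.7))/3, (10.7+(-0.9)+(-14.3))/3)
= (-18.9333, -1.5)

(-18.9333, -1.5)


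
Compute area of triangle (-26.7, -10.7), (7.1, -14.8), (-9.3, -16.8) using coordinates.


Area = |x_A(y_B-y_C) + x_B(y_C-y_A) + x_C(y_A-y_B)|/2
= |(-53.4) + (-43.31) + (-38.13)|/2
= 134.84/2 = 67.42

67.42


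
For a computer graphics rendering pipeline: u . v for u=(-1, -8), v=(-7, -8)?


u . v = u_x*v_x + u_y*v_y = (-1)*(-7) + (-8)*(-8)
= 7 + 64 = 71

71


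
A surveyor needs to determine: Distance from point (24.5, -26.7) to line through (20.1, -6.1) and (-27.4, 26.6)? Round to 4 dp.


|cross product| = 834.62
|line direction| = sqrt(3325.54) = 57.6675
Distance = 834.62/sqrt(3325.54) = 14.473

14.473


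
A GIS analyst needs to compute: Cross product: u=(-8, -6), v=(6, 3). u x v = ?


u x v = u_x*v_y - u_y*v_x = (-8)*3 - (-6)*6
= (-24) - (-36) = 12

12


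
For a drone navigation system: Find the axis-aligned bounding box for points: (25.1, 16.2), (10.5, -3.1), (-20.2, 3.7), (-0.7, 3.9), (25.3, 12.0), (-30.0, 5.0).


x range: [-30, 25.3]
y range: [-3.1, 16.2]
Bounding box: (-30,-3.1) to (25.3,16.2)

(-30,-3.1) to (25.3,16.2)


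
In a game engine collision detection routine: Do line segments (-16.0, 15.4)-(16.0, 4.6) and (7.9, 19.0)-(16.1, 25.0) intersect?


Cross products: d1=113.88, d2=-166.68, d3=373.32, d4=653.88
d1*d2 < 0 and d3*d4 < 0? no

No, they don't intersect


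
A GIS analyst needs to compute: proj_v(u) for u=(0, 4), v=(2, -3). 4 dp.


u.v = -12, |v| = sqrt(13) = 3.6056
Scalar projection = u.v / |v| = -12 / sqrt(13) = -3.3282

-3.3282


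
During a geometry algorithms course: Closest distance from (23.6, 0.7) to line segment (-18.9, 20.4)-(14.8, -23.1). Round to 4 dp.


Project P onto AB: t = 0.756 (clamped to [0,1])
Closest point on segment: (6.5781, -12.4871)
Distance: 21.5324

21.5324


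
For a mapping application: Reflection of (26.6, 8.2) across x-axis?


Reflection over x-axis: (x,y) -> (x,-y)
(26.6, 8.2) -> (26.6, -8.2)

(26.6, -8.2)


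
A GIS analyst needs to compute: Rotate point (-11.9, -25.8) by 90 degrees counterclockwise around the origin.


90° CCW: (x,y) -> (-y, x)
(-11.9,-25.8) -> (25.8, -11.9)

(25.8, -11.9)


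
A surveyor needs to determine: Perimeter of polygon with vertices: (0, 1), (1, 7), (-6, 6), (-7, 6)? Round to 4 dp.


Sides: (0, 1)->(1, 7): sqrt(37) = 6.082763, (1, 7)->(-6, 6): sqrt(50) = 7.071068, (-6, 6)->(-7, 6): sqrt(1) = 1, (-7, 6)->(0, 1): sqrt(74) = 8.602325
Sum = 22.756156
Perimeter = 22.7562

22.7562


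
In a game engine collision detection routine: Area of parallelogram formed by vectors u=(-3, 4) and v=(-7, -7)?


|u x v| = |(-3)*(-7) - 4*(-7)|
= |21 - (-28)| = 49

49


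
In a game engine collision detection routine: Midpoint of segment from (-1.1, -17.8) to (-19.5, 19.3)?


M = (((-1.1)+(-19.5))/2, ((-17.8)+19.3)/2)
= (-10.3, 0.75)

(-10.3, 0.75)


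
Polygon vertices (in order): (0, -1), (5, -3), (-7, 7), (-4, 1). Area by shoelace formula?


Shoelace sum: (0*(-3) - 5*(-1)) + (5*7 - (-7)*(-3)) + ((-7)*1 - (-4)*7) + ((-4)*(-1) - 0*1)
= 44
Area = |44|/2 = 22

22


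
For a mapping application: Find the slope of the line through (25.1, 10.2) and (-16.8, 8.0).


slope = (y2-y1)/(x2-x1) = (8-10.2)/((-16.8)-25.1) = (-2.2)/(-41.9) = 0.0525

0.0525


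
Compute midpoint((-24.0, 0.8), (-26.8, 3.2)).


M = (((-24)+(-26.8))/2, (0.8+3.2)/2)
= (-25.4, 2)

(-25.4, 2)


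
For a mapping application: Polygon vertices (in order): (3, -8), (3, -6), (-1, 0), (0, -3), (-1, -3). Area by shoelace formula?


Shoelace sum: (3*(-6) - 3*(-8)) + (3*0 - (-1)*(-6)) + ((-1)*(-3) - 0*0) + (0*(-3) - (-1)*(-3)) + ((-1)*(-8) - 3*(-3))
= 17
Area = |17|/2 = 8.5

8.5


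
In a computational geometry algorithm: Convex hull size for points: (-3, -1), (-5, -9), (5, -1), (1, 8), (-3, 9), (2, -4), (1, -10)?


Convex hull vertices (CCW): (-5, -9), (1, -10), (5, -1), (1, 8), (-3, 9)
Count = 5

5


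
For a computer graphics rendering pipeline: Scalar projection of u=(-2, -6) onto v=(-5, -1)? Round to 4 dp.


u.v = 16, |v| = sqrt(26) = 5.099
Scalar projection = u.v / |v| = 16 / sqrt(26) = 3.1379

3.1379


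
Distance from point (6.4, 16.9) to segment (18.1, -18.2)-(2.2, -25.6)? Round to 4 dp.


Project P onto AB: t = 0 (clamped to [0,1])
Closest point on segment: (18.1, -18.2)
Distance: 36.9986

36.9986


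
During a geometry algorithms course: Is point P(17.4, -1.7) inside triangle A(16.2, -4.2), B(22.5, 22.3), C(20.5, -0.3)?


Cross products: AB x AP = -16.05, BC x BP = -67.26, CA x CP = -6.07
All same sign? yes

Yes, inside


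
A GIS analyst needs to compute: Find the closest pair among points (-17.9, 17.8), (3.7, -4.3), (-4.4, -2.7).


d(P0,P1) = 30.9026, d(P0,P2) = 24.5459, d(P1,P2) = 8.2565
Closest: P1 and P2

Closest pair: (3.7, -4.3) and (-4.4, -2.7), distance = 8.2565


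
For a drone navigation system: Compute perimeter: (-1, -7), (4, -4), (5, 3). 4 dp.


Sides: (-1, -7)->(4, -4): sqrt(34) = 5.830952, (4, -4)->(5, 3): sqrt(50) = 7.071068, (5, 3)->(-1, -7): sqrt(136) = 11.661904
Sum = 24.563924
Perimeter = 24.5639

24.5639


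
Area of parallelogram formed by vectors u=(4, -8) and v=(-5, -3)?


|u x v| = |4*(-3) - (-8)*(-5)|
= |(-12) - 40| = 52

52


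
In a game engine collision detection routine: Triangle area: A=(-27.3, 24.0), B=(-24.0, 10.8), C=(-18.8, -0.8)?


Area = |x_A(y_B-y_C) + x_B(y_C-y_A) + x_C(y_A-y_B)|/2
= |(-316.68) + 595.2 + (-248.16)|/2
= 30.36/2 = 15.18

15.18


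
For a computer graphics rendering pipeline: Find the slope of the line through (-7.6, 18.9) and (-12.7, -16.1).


slope = (y2-y1)/(x2-x1) = ((-16.1)-18.9)/((-12.7)-(-7.6)) = (-35)/(-5.1) = 6.8627

6.8627


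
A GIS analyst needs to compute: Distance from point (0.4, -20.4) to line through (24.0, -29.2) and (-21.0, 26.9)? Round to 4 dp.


|cross product| = 927.96
|line direction| = sqrt(5172.21) = 71.9181
Distance = 927.96/sqrt(5172.21) = 12.903

12.903


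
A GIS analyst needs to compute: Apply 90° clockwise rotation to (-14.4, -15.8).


90° CW: (x,y) -> (y, -x)
(-14.4,-15.8) -> (-15.8, 14.4)

(-15.8, 14.4)


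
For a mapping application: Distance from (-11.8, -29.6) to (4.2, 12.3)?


dx=16, dy=41.9
d^2 = 16^2 + 41.9^2 = 2011.61
d = sqrt(2011.61) = 44.851

44.851


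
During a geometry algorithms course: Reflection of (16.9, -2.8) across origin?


Reflection over origin: (x,y) -> (-x,-y)
(16.9, -2.8) -> (-16.9, 2.8)

(-16.9, 2.8)


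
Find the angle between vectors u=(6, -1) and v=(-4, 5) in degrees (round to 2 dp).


u.v = -29, |u| = sqrt(37) = 6.0828, |v| = sqrt(41) = 6.4031
cos(theta) = u.v/(|u||v|) = -29/sqrt(1517) = -0.744569
theta = acos(-0.744569) = 138.12 degrees

138.12 degrees


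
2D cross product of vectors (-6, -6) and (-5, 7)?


u x v = u_x*v_y - u_y*v_x = (-6)*7 - (-6)*(-5)
= (-42) - 30 = -72

-72


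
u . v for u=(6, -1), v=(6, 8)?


u . v = u_x*v_x + u_y*v_y = 6*6 + (-1)*8
= 36 + (-8) = 28

28


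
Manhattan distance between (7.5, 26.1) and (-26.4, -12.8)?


|7.5-(-26.4)| + |26.1-(-12.8)| = 33.9 + 38.9 = 72.8

72.8


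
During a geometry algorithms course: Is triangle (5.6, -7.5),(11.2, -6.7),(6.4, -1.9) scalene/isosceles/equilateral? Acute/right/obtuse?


Side lengths squared: AB^2=32, BC^2=46.08, CA^2=32
Sorted: [32, 32, 46.08]
By sides: Isosceles, By angles: Acute

Isosceles, Acute


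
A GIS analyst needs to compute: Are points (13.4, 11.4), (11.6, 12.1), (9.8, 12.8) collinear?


Cross product: (11.6-13.4)*(12.8-11.4) - (12.1-11.4)*(9.8-13.4)
= 0

Yes, collinear


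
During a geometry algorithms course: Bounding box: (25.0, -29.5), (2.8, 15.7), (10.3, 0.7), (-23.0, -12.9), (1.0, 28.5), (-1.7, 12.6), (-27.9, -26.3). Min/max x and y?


x range: [-27.9, 25]
y range: [-29.5, 28.5]
Bounding box: (-27.9,-29.5) to (25,28.5)

(-27.9,-29.5) to (25,28.5)


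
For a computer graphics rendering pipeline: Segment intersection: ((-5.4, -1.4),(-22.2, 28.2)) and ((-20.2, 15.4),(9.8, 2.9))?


Cross products: d1=-319, d2=359, d3=155.84, d4=-522.16
d1*d2 < 0 and d3*d4 < 0? yes

Yes, they intersect


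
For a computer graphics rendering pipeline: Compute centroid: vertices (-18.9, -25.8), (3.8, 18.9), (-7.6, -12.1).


Centroid = ((x_A+x_B+x_C)/3, (y_A+y_B+y_C)/3)
= (((-18.9)+3.8+(-7.6))/3, ((-25.8)+18.9+(-12.1))/3)
= (-7.5667, -6.3333)

(-7.5667, -6.3333)


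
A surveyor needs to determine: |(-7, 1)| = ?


|u| = sqrt((-7)^2 + 1^2) = sqrt(50) = 7.0711

7.0711


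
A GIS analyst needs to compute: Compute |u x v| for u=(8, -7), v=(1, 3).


|u x v| = |8*3 - (-7)*1|
= |24 - (-7)| = 31

31


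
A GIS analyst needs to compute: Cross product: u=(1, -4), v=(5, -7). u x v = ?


u x v = u_x*v_y - u_y*v_x = 1*(-7) - (-4)*5
= (-7) - (-20) = 13

13


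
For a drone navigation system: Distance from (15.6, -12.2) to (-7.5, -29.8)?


dx=-23.1, dy=-17.6
d^2 = (-23.1)^2 + (-17.6)^2 = 843.37
d = sqrt(843.37) = 29.0408

29.0408


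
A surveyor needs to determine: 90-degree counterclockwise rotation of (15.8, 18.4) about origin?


90° CCW: (x,y) -> (-y, x)
(15.8,18.4) -> (-18.4, 15.8)

(-18.4, 15.8)


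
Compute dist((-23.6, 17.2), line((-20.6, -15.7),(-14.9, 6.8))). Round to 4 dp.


|cross product| = 255.03
|line direction| = sqrt(538.74) = 23.2108
Distance = 255.03/sqrt(538.74) = 10.9876

10.9876


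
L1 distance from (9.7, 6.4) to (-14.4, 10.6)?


|9.7-(-14.4)| + |6.4-10.6| = 24.1 + 4.2 = 28.3

28.3


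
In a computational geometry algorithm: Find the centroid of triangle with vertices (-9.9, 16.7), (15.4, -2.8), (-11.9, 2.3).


Centroid = ((x_A+x_B+x_C)/3, (y_A+y_B+y_C)/3)
= (((-9.9)+15.4+(-11.9))/3, (16.7+(-2.8)+2.3)/3)
= (-2.1333, 5.4)

(-2.1333, 5.4)


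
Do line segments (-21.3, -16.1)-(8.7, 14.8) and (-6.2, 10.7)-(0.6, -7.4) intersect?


Cross products: d1=-455.55, d2=297.57, d3=337.41, d4=-415.71
d1*d2 < 0 and d3*d4 < 0? yes

Yes, they intersect


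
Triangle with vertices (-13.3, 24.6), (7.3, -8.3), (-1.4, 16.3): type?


Side lengths squared: AB^2=1506.77, BC^2=680.85, CA^2=210.5
Sorted: [210.5, 680.85, 1506.77]
By sides: Scalene, By angles: Obtuse

Scalene, Obtuse


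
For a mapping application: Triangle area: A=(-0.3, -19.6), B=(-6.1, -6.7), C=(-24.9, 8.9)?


Area = |x_A(y_B-y_C) + x_B(y_C-y_A) + x_C(y_A-y_B)|/2
= |4.68 + (-173.85) + 321.21|/2
= 152.04/2 = 76.02

76.02


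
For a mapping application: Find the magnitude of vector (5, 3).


|u| = sqrt(5^2 + 3^2) = sqrt(34) = 5.831

5.831


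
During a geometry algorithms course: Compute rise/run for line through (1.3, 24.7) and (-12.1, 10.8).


slope = (y2-y1)/(x2-x1) = (10.8-24.7)/((-12.1)-1.3) = (-13.9)/(-13.4) = 1.0373

1.0373


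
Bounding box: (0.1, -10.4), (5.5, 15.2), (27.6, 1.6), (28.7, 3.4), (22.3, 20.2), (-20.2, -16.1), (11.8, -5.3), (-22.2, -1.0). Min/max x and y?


x range: [-22.2, 28.7]
y range: [-16.1, 20.2]
Bounding box: (-22.2,-16.1) to (28.7,20.2)

(-22.2,-16.1) to (28.7,20.2)


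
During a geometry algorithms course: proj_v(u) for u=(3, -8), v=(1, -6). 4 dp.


u.v = 51, |v| = sqrt(37) = 6.0828
Scalar projection = u.v / |v| = 51 / sqrt(37) = 8.3843

8.3843


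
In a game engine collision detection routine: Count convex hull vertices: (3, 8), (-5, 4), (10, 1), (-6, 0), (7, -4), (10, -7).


Convex hull vertices (CCW): (-6, 0), (10, -7), (10, 1), (3, 8), (-5, 4)
Count = 5

5


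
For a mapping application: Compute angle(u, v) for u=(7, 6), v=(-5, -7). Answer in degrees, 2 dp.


u.v = -77, |u| = sqrt(85) = 9.2195, |v| = sqrt(74) = 8.6023
cos(theta) = u.v/(|u||v|) = -77/sqrt(6290) = -0.97088
theta = acos(-0.97088) = 166.14 degrees

166.14 degrees


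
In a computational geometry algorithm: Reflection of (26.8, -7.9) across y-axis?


Reflection over y-axis: (x,y) -> (-x,y)
(26.8, -7.9) -> (-26.8, -7.9)

(-26.8, -7.9)


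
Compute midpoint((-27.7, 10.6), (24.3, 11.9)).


M = (((-27.7)+24.3)/2, (10.6+11.9)/2)
= (-1.7, 11.25)

(-1.7, 11.25)


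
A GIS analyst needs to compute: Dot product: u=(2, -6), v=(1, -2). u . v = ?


u . v = u_x*v_x + u_y*v_y = 2*1 + (-6)*(-2)
= 2 + 12 = 14

14


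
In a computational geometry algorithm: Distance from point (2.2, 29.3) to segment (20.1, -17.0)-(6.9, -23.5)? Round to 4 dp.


Project P onto AB: t = 0 (clamped to [0,1])
Closest point on segment: (20.1, -17)
Distance: 49.6397

49.6397


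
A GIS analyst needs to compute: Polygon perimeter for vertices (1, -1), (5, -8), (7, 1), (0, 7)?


Sides: (1, -1)->(5, -8): sqrt(65) = 8.062258, (5, -8)->(7, 1): sqrt(85) = 9.219544, (7, 1)->(0, 7): sqrt(85) = 9.219544, (0, 7)->(1, -1): sqrt(65) = 8.062258
Sum = 34.563604
Perimeter = 34.5636

34.5636


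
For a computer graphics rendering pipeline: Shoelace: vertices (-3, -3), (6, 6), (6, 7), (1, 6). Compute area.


Shoelace sum: ((-3)*6 - 6*(-3)) + (6*7 - 6*6) + (6*6 - 1*7) + (1*(-3) - (-3)*6)
= 50
Area = |50|/2 = 25

25


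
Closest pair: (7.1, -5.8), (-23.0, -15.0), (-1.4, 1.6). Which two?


d(P0,P1) = 31.4746, d(P0,P2) = 11.2699, d(P1,P2) = 27.2419
Closest: P0 and P2

Closest pair: (7.1, -5.8) and (-1.4, 1.6), distance = 11.2699


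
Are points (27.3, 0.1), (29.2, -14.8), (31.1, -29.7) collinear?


Cross product: (29.2-27.3)*((-29.7)-0.1) - ((-14.8)-0.1)*(31.1-27.3)
= 0

Yes, collinear


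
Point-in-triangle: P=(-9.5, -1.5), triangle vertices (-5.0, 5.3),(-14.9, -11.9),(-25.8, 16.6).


Cross products: AB x AP = -10.08, BC x BP = -267.26, CA x CP = -192.29
All same sign? yes

Yes, inside


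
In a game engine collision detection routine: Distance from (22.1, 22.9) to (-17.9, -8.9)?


dx=-40, dy=-31.8
d^2 = (-40)^2 + (-31.8)^2 = 2611.24
d = sqrt(2611.24) = 51.1003

51.1003


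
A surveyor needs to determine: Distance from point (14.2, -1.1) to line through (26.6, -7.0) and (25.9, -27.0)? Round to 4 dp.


|cross product| = 252.13
|line direction| = sqrt(400.49) = 20.0122
Distance = 252.13/sqrt(400.49) = 12.5988

12.5988


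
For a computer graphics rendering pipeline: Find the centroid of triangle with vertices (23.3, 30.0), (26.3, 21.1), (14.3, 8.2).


Centroid = ((x_A+x_B+x_C)/3, (y_A+y_B+y_C)/3)
= ((23.3+26.3+14.3)/3, (30+21.1+8.2)/3)
= (21.3, 19.7667)

(21.3, 19.7667)


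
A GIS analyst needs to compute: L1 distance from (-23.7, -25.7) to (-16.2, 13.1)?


|(-23.7)-(-16.2)| + |(-25.7)-13.1| = 7.5 + 38.8 = 46.3

46.3


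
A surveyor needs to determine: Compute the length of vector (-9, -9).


|u| = sqrt((-9)^2 + (-9)^2) = sqrt(162) = 12.7279

12.7279


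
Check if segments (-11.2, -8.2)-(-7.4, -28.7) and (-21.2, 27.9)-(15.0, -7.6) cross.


Cross products: d1=-951.82, d2=-1559.02, d3=-67.82, d4=539.38
d1*d2 < 0 and d3*d4 < 0? no

No, they don't intersect


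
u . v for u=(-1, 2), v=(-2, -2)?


u . v = u_x*v_x + u_y*v_y = (-1)*(-2) + 2*(-2)
= 2 + (-4) = -2

-2


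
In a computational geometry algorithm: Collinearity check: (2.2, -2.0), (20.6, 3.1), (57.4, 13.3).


Cross product: (20.6-2.2)*(13.3-(-2)) - (3.1-(-2))*(57.4-2.2)
= 0

Yes, collinear


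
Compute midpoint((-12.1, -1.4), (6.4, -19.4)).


M = (((-12.1)+6.4)/2, ((-1.4)+(-19.4))/2)
= (-2.85, -10.4)

(-2.85, -10.4)


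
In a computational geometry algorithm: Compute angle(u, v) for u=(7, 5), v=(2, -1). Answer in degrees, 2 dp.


u.v = 9, |u| = sqrt(74) = 8.6023, |v| = sqrt(5) = 2.2361
cos(theta) = u.v/(|u||v|) = 9/sqrt(370) = 0.467888
theta = acos(0.467888) = 62.1 degrees

62.1 degrees


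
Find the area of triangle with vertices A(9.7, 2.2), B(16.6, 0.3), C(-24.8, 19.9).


Area = |x_A(y_B-y_C) + x_B(y_C-y_A) + x_C(y_A-y_B)|/2
= |(-190.12) + 293.82 + (-47.12)|/2
= 56.58/2 = 28.29

28.29


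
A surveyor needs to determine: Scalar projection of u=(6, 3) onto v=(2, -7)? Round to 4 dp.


u.v = -9, |v| = sqrt(53) = 7.2801
Scalar projection = u.v / |v| = -9 / sqrt(53) = -1.2362

-1.2362


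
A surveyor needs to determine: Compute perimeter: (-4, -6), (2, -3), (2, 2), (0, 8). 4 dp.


Sides: (-4, -6)->(2, -3): sqrt(45) = 6.708204, (2, -3)->(2, 2): sqrt(25) = 5, (2, 2)->(0, 8): sqrt(40) = 6.324555, (0, 8)->(-4, -6): sqrt(212) = 14.56022
Sum = 32.592979
Perimeter = 32.593

32.593


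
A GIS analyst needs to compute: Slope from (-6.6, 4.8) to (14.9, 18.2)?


slope = (y2-y1)/(x2-x1) = (18.2-4.8)/(14.9-(-6.6)) = 13.4/21.5 = 0.6233

0.6233


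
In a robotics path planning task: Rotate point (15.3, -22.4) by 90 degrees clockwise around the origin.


90° CW: (x,y) -> (y, -x)
(15.3,-22.4) -> (-22.4, -15.3)

(-22.4, -15.3)


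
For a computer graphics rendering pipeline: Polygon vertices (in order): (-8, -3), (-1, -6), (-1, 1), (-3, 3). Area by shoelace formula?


Shoelace sum: ((-8)*(-6) - (-1)*(-3)) + ((-1)*1 - (-1)*(-6)) + ((-1)*3 - (-3)*1) + ((-3)*(-3) - (-8)*3)
= 71
Area = |71|/2 = 35.5

35.5


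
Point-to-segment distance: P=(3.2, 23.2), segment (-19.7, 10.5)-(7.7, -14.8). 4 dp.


Project P onto AB: t = 0.2201 (clamped to [0,1])
Closest point on segment: (-13.6688, 4.931)
Distance: 24.8659

24.8659


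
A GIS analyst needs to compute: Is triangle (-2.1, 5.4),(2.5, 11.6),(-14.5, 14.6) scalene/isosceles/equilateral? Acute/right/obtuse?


Side lengths squared: AB^2=59.6, BC^2=298, CA^2=238.4
Sorted: [59.6, 238.4, 298]
By sides: Scalene, By angles: Right

Scalene, Right


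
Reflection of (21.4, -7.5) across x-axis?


Reflection over x-axis: (x,y) -> (x,-y)
(21.4, -7.5) -> (21.4, 7.5)

(21.4, 7.5)


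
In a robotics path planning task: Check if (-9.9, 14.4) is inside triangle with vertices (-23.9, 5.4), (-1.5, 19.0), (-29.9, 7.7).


Cross products: AB x AP = 11.2, BC x BP = 35.72, CA x CP = 86.2
All same sign? yes

Yes, inside


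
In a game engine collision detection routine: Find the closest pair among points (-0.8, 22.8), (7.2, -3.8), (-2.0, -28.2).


d(P0,P1) = 27.777, d(P0,P2) = 51.0141, d(P1,P2) = 26.0768
Closest: P1 and P2

Closest pair: (7.2, -3.8) and (-2.0, -28.2), distance = 26.0768


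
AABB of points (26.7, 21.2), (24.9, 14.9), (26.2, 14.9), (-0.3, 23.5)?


x range: [-0.3, 26.7]
y range: [14.9, 23.5]
Bounding box: (-0.3,14.9) to (26.7,23.5)

(-0.3,14.9) to (26.7,23.5)


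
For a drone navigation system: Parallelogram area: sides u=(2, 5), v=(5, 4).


|u x v| = |2*4 - 5*5|
= |8 - 25| = 17

17


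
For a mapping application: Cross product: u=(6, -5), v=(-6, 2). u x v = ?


u x v = u_x*v_y - u_y*v_x = 6*2 - (-5)*(-6)
= 12 - 30 = -18

-18


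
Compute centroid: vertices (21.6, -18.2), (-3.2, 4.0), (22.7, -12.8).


Centroid = ((x_A+x_B+x_C)/3, (y_A+y_B+y_C)/3)
= ((21.6+(-3.2)+22.7)/3, ((-18.2)+4+(-12.8))/3)
= (13.7, -9)

(13.7, -9)


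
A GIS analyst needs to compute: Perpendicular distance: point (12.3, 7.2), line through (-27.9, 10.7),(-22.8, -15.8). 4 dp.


|cross product| = 1047.45
|line direction| = sqrt(728.26) = 26.9863
Distance = 1047.45/sqrt(728.26) = 38.8141

38.8141


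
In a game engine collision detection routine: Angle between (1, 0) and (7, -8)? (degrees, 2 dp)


u.v = 7, |u| = sqrt(1) = 1, |v| = sqrt(113) = 10.6301
cos(theta) = u.v/(|u||v|) = 7/sqrt(113) = 0.658505
theta = acos(0.658505) = 48.81 degrees

48.81 degrees


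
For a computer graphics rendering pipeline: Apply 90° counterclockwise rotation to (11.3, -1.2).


90° CCW: (x,y) -> (-y, x)
(11.3,-1.2) -> (1.2, 11.3)

(1.2, 11.3)


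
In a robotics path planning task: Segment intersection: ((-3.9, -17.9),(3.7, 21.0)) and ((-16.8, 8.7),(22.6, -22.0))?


Cross products: d1=-652.01, d2=1113.97, d3=703.97, d4=-1062.01
d1*d2 < 0 and d3*d4 < 0? yes

Yes, they intersect


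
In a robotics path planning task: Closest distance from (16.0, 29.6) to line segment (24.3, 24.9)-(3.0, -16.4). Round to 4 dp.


Project P onto AB: t = 0 (clamped to [0,1])
Closest point on segment: (24.3, 24.9)
Distance: 9.5383

9.5383


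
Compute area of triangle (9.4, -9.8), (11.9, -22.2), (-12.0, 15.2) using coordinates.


Area = |x_A(y_B-y_C) + x_B(y_C-y_A) + x_C(y_A-y_B)|/2
= |(-351.56) + 297.5 + (-148.8)|/2
= 202.86/2 = 101.43

101.43


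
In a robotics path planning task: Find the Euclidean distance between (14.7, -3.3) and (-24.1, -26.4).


dx=-38.8, dy=-23.1
d^2 = (-38.8)^2 + (-23.1)^2 = 2039.05
d = sqrt(2039.05) = 45.1558

45.1558


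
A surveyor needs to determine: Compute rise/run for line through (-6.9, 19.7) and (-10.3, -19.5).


slope = (y2-y1)/(x2-x1) = ((-19.5)-19.7)/((-10.3)-(-6.9)) = (-39.2)/(-3.4) = 11.5294

11.5294


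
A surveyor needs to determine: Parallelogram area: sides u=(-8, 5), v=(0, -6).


|u x v| = |(-8)*(-6) - 5*0|
= |48 - 0| = 48

48


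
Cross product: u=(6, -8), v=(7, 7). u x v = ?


u x v = u_x*v_y - u_y*v_x = 6*7 - (-8)*7
= 42 - (-56) = 98

98


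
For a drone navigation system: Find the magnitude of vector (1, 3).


|u| = sqrt(1^2 + 3^2) = sqrt(10) = 3.1623

3.1623


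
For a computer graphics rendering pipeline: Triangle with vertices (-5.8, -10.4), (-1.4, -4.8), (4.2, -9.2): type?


Side lengths squared: AB^2=50.72, BC^2=50.72, CA^2=101.44
Sorted: [50.72, 50.72, 101.44]
By sides: Isosceles, By angles: Right

Isosceles, Right


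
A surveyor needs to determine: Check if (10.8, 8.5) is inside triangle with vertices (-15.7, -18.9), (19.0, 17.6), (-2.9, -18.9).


Cross products: AB x AP = -16.47, BC x BP = -100.01, CA x CP = -350.72
All same sign? yes

Yes, inside


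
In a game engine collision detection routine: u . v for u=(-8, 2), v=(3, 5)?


u . v = u_x*v_x + u_y*v_y = (-8)*3 + 2*5
= (-24) + 10 = -14

-14


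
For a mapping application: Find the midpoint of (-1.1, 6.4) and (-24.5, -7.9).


M = (((-1.1)+(-24.5))/2, (6.4+(-7.9))/2)
= (-12.8, -0.75)

(-12.8, -0.75)


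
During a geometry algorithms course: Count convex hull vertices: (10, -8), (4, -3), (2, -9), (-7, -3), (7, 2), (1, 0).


Convex hull vertices (CCW): (-7, -3), (2, -9), (10, -8), (7, 2), (1, 0)
Count = 5

5


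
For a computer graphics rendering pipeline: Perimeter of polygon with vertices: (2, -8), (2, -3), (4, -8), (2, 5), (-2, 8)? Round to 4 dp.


Sides: (2, -8)->(2, -3): sqrt(25) = 5, (2, -3)->(4, -8): sqrt(29) = 5.385165, (4, -8)->(2, 5): sqrt(173) = 13.152946, (2, 5)->(-2, 8): sqrt(25) = 5, (-2, 8)->(2, -8): sqrt(272) = 16.492423
Sum = 45.030534
Perimeter = 45.0305

45.0305


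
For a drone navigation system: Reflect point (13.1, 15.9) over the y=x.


Reflection over y=x: (x,y) -> (y,x)
(13.1, 15.9) -> (15.9, 13.1)

(15.9, 13.1)


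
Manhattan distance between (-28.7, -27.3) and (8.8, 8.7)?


|(-28.7)-8.8| + |(-27.3)-8.7| = 37.5 + 36 = 73.5

73.5


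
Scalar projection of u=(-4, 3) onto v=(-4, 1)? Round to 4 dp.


u.v = 19, |v| = sqrt(17) = 4.1231
Scalar projection = u.v / |v| = 19 / sqrt(17) = 4.6082

4.6082


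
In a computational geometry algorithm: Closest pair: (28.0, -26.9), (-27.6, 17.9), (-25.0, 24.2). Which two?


d(P0,P1) = 71.4031, d(P0,P2) = 73.6221, d(P1,P2) = 6.8154
Closest: P1 and P2

Closest pair: (-27.6, 17.9) and (-25.0, 24.2), distance = 6.8154


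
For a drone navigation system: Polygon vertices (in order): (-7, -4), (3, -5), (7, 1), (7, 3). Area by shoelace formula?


Shoelace sum: ((-7)*(-5) - 3*(-4)) + (3*1 - 7*(-5)) + (7*3 - 7*1) + (7*(-4) - (-7)*3)
= 92
Area = |92|/2 = 46

46


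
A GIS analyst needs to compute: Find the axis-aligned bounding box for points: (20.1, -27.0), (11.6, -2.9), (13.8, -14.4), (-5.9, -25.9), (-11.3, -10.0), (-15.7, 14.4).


x range: [-15.7, 20.1]
y range: [-27, 14.4]
Bounding box: (-15.7,-27) to (20.1,14.4)

(-15.7,-27) to (20.1,14.4)


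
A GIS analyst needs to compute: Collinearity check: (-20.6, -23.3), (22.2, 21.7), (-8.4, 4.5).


Cross product: (22.2-(-20.6))*(4.5-(-23.3)) - (21.7-(-23.3))*((-8.4)-(-20.6))
= 640.84

No, not collinear


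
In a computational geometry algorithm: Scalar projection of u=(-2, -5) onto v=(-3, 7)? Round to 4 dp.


u.v = -29, |v| = sqrt(58) = 7.6158
Scalar projection = u.v / |v| = -29 / sqrt(58) = -3.8079

-3.8079


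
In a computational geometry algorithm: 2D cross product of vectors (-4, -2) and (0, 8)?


u x v = u_x*v_y - u_y*v_x = (-4)*8 - (-2)*0
= (-32) - 0 = -32

-32


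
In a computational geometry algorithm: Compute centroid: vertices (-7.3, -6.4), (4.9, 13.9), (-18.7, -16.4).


Centroid = ((x_A+x_B+x_C)/3, (y_A+y_B+y_C)/3)
= (((-7.3)+4.9+(-18.7))/3, ((-6.4)+13.9+(-16.4))/3)
= (-7.0333, -2.9667)

(-7.0333, -2.9667)


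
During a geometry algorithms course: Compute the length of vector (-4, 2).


|u| = sqrt((-4)^2 + 2^2) = sqrt(20) = 4.4721

4.4721


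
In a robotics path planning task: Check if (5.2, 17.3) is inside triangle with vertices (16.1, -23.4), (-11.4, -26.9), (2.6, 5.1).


Cross products: AB x AP = -1157.4, BC x BP = 87.6, CA x CP = 238.8
All same sign? no

No, outside


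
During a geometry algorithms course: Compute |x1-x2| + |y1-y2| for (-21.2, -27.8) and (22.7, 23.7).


|(-21.2)-22.7| + |(-27.8)-23.7| = 43.9 + 51.5 = 95.4

95.4


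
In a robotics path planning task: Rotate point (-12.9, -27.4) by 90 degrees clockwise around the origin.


90° CW: (x,y) -> (y, -x)
(-12.9,-27.4) -> (-27.4, 12.9)

(-27.4, 12.9)


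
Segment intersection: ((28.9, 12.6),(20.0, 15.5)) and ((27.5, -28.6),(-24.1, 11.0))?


Cross products: d1=-2181.36, d2=-1978.56, d3=370.74, d4=167.94
d1*d2 < 0 and d3*d4 < 0? no

No, they don't intersect


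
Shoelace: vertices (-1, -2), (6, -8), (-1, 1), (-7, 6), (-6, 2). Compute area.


Shoelace sum: ((-1)*(-8) - 6*(-2)) + (6*1 - (-1)*(-8)) + ((-1)*6 - (-7)*1) + ((-7)*2 - (-6)*6) + ((-6)*(-2) - (-1)*2)
= 55
Area = |55|/2 = 27.5

27.5


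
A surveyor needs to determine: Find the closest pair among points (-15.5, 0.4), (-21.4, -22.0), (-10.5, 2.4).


d(P0,P1) = 23.164, d(P0,P2) = 5.3852, d(P1,P2) = 26.724
Closest: P0 and P2

Closest pair: (-15.5, 0.4) and (-10.5, 2.4), distance = 5.3852


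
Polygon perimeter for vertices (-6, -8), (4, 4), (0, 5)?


Sides: (-6, -8)->(4, 4): sqrt(244) = 15.620499, (4, 4)->(0, 5): sqrt(17) = 4.123106, (0, 5)->(-6, -8): sqrt(205) = 14.317821
Sum = 34.061426
Perimeter = 34.0614

34.0614


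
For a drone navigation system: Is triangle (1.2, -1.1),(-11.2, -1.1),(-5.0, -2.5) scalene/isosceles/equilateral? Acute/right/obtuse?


Side lengths squared: AB^2=153.76, BC^2=40.4, CA^2=40.4
Sorted: [40.4, 40.4, 153.76]
By sides: Isosceles, By angles: Obtuse

Isosceles, Obtuse


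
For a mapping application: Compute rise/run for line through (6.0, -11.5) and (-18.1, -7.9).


slope = (y2-y1)/(x2-x1) = ((-7.9)-(-11.5))/((-18.1)-6) = 3.6/(-24.1) = -0.1494

-0.1494


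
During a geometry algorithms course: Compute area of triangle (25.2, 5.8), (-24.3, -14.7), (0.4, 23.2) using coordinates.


Area = |x_A(y_B-y_C) + x_B(y_C-y_A) + x_C(y_A-y_B)|/2
= |(-955.08) + (-422.82) + 8.2|/2
= 1369.7/2 = 684.85

684.85


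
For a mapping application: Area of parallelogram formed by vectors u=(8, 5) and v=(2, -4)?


|u x v| = |8*(-4) - 5*2|
= |(-32) - 10| = 42

42


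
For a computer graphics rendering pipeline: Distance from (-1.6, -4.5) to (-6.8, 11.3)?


dx=-5.2, dy=15.8
d^2 = (-5.2)^2 + 15.8^2 = 276.68
d = sqrt(276.68) = 16.6337

16.6337


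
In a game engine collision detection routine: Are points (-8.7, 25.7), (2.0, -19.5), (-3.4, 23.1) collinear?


Cross product: (2-(-8.7))*(23.1-25.7) - ((-19.5)-25.7)*((-3.4)-(-8.7))
= 211.74

No, not collinear


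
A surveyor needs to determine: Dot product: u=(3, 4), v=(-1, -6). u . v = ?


u . v = u_x*v_x + u_y*v_y = 3*(-1) + 4*(-6)
= (-3) + (-24) = -27

-27


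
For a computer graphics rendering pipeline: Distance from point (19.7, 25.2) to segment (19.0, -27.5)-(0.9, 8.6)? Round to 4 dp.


Project P onto AB: t = 1 (clamped to [0,1])
Closest point on segment: (0.9, 8.6)
Distance: 25.0799

25.0799


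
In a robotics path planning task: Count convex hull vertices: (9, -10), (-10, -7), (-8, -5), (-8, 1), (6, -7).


Convex hull vertices (CCW): (-10, -7), (9, -10), (6, -7), (-8, 1)
Count = 4

4


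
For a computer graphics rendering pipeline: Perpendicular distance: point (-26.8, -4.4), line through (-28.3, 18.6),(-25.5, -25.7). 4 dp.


|cross product| = 2.05
|line direction| = sqrt(1970.33) = 44.3884
Distance = 2.05/sqrt(1970.33) = 0.0462

0.0462


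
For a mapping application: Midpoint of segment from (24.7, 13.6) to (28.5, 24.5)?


M = ((24.7+28.5)/2, (13.6+24.5)/2)
= (26.6, 19.05)

(26.6, 19.05)


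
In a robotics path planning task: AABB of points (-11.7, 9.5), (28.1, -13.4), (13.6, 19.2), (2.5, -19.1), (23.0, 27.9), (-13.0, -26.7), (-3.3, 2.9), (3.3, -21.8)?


x range: [-13, 28.1]
y range: [-26.7, 27.9]
Bounding box: (-13,-26.7) to (28.1,27.9)

(-13,-26.7) to (28.1,27.9)


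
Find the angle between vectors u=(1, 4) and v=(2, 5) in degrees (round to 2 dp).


u.v = 22, |u| = sqrt(17) = 4.1231, |v| = sqrt(29) = 5.3852
cos(theta) = u.v/(|u||v|) = 22/sqrt(493) = 0.99083
theta = acos(0.99083) = 7.77 degrees

7.77 degrees


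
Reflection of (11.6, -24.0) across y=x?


Reflection over y=x: (x,y) -> (y,x)
(11.6, -24) -> (-24, 11.6)

(-24, 11.6)


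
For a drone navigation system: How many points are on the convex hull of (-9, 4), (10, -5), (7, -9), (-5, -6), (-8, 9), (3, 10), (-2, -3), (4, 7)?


Convex hull vertices (CCW): (-9, 4), (-5, -6), (7, -9), (10, -5), (3, 10), (-8, 9)
Count = 6

6


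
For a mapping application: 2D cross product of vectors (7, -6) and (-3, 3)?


u x v = u_x*v_y - u_y*v_x = 7*3 - (-6)*(-3)
= 21 - 18 = 3

3


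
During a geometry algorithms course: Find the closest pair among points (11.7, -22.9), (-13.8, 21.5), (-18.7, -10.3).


d(P0,P1) = 51.2017, d(P0,P2) = 32.9077, d(P1,P2) = 32.1753
Closest: P1 and P2

Closest pair: (-13.8, 21.5) and (-18.7, -10.3), distance = 32.1753


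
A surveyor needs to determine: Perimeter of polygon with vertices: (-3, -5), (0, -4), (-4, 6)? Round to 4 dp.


Sides: (-3, -5)->(0, -4): sqrt(10) = 3.162278, (0, -4)->(-4, 6): sqrt(116) = 10.77033, (-4, 6)->(-3, -5): sqrt(122) = 11.045361
Sum = 24.977969
Perimeter = 24.978

24.978


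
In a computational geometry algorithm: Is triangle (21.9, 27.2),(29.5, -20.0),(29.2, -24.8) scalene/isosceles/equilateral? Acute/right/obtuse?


Side lengths squared: AB^2=2285.6, BC^2=23.13, CA^2=2757.29
Sorted: [23.13, 2285.6, 2757.29]
By sides: Scalene, By angles: Obtuse

Scalene, Obtuse


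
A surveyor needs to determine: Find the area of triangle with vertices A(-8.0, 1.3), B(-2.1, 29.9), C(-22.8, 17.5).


Area = |x_A(y_B-y_C) + x_B(y_C-y_A) + x_C(y_A-y_B)|/2
= |(-99.2) + (-34.02) + 652.08|/2
= 518.86/2 = 259.43

259.43


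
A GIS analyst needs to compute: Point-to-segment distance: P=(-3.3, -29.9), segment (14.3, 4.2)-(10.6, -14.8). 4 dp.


Project P onto AB: t = 1 (clamped to [0,1])
Closest point on segment: (10.6, -14.8)
Distance: 20.5236

20.5236


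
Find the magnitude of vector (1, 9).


|u| = sqrt(1^2 + 9^2) = sqrt(82) = 9.0554

9.0554


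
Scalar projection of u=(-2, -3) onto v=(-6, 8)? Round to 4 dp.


u.v = -12, |v| = sqrt(100) = 10
Scalar projection = u.v / |v| = -12 / sqrt(100) = -1.2

-1.2


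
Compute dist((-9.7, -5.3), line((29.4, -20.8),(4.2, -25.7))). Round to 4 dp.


|cross product| = 582.19
|line direction| = sqrt(659.05) = 25.672
Distance = 582.19/sqrt(659.05) = 22.678

22.678


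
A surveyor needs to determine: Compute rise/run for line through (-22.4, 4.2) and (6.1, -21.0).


slope = (y2-y1)/(x2-x1) = ((-21)-4.2)/(6.1-(-22.4)) = (-25.2)/28.5 = -0.8842

-0.8842


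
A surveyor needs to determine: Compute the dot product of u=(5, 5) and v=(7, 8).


u . v = u_x*v_x + u_y*v_y = 5*7 + 5*8
= 35 + 40 = 75

75


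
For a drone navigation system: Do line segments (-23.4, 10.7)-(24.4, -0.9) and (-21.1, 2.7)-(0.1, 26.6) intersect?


Cross products: d1=224.57, d2=-1163.77, d3=-355.72, d4=1032.62
d1*d2 < 0 and d3*d4 < 0? yes

Yes, they intersect


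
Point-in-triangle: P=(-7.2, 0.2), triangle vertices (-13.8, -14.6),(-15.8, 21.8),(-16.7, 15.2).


Cross products: AB x AP = -269.84, BC x BP = 76.2, CA x CP = 239.6
All same sign? no

No, outside


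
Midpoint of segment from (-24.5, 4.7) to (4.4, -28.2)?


M = (((-24.5)+4.4)/2, (4.7+(-28.2))/2)
= (-10.05, -11.75)

(-10.05, -11.75)


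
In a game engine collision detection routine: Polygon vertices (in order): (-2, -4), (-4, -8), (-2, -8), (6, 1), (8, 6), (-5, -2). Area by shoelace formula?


Shoelace sum: ((-2)*(-8) - (-4)*(-4)) + ((-4)*(-8) - (-2)*(-8)) + ((-2)*1 - 6*(-8)) + (6*6 - 8*1) + (8*(-2) - (-5)*6) + ((-5)*(-4) - (-2)*(-2))
= 120
Area = |120|/2 = 60

60


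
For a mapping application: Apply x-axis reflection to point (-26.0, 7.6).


Reflection over x-axis: (x,y) -> (x,-y)
(-26, 7.6) -> (-26, -7.6)

(-26, -7.6)


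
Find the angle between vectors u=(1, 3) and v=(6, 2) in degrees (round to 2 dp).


u.v = 12, |u| = sqrt(10) = 3.1623, |v| = sqrt(40) = 6.3246
cos(theta) = u.v/(|u||v|) = 12/sqrt(400) = 0.6
theta = acos(0.6) = 53.13 degrees

53.13 degrees


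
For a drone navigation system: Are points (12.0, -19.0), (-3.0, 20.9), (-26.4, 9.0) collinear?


Cross product: ((-3)-12)*(9-(-19)) - (20.9-(-19))*((-26.4)-12)
= 1112.16

No, not collinear


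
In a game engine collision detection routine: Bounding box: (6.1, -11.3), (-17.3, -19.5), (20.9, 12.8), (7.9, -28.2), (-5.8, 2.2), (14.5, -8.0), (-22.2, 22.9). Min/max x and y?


x range: [-22.2, 20.9]
y range: [-28.2, 22.9]
Bounding box: (-22.2,-28.2) to (20.9,22.9)

(-22.2,-28.2) to (20.9,22.9)


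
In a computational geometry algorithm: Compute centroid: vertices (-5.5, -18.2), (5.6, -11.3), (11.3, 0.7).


Centroid = ((x_A+x_B+x_C)/3, (y_A+y_B+y_C)/3)
= (((-5.5)+5.6+11.3)/3, ((-18.2)+(-11.3)+0.7)/3)
= (3.8, -9.6)

(3.8, -9.6)


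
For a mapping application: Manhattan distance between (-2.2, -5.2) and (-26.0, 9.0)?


|(-2.2)-(-26)| + |(-5.2)-9| = 23.8 + 14.2 = 38

38


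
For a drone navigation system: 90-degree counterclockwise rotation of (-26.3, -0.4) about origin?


90° CCW: (x,y) -> (-y, x)
(-26.3,-0.4) -> (0.4, -26.3)

(0.4, -26.3)


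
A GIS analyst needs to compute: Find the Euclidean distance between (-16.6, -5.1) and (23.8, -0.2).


dx=40.4, dy=4.9
d^2 = 40.4^2 + 4.9^2 = 1656.17
d = sqrt(1656.17) = 40.6961

40.6961


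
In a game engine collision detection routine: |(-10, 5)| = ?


|u| = sqrt((-10)^2 + 5^2) = sqrt(125) = 11.1803

11.1803


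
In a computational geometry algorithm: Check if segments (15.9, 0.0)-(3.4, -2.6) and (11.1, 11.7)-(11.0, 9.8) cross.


Cross products: d1=10.29, d2=-13.2, d3=-158.73, d4=-135.24
d1*d2 < 0 and d3*d4 < 0? no

No, they don't intersect


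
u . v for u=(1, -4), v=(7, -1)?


u . v = u_x*v_x + u_y*v_y = 1*7 + (-4)*(-1)
= 7 + 4 = 11

11


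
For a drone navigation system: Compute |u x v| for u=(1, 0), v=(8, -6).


|u x v| = |1*(-6) - 0*8|
= |(-6) - 0| = 6

6


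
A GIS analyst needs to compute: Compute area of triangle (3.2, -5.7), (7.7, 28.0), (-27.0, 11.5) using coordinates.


Area = |x_A(y_B-y_C) + x_B(y_C-y_A) + x_C(y_A-y_B)|/2
= |52.8 + 132.44 + 909.9|/2
= 1095.14/2 = 547.57

547.57


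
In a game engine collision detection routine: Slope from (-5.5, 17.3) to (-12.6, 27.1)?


slope = (y2-y1)/(x2-x1) = (27.1-17.3)/((-12.6)-(-5.5)) = 9.8/(-7.1) = -1.3803

-1.3803


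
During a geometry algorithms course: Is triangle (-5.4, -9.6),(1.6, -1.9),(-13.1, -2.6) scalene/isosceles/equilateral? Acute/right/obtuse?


Side lengths squared: AB^2=108.29, BC^2=216.58, CA^2=108.29
Sorted: [108.29, 108.29, 216.58]
By sides: Isosceles, By angles: Right

Isosceles, Right


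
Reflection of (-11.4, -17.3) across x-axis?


Reflection over x-axis: (x,y) -> (x,-y)
(-11.4, -17.3) -> (-11.4, 17.3)

(-11.4, 17.3)


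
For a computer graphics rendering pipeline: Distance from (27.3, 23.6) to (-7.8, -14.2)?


dx=-35.1, dy=-37.8
d^2 = (-35.1)^2 + (-37.8)^2 = 2660.85
d = sqrt(2660.85) = 51.5834

51.5834


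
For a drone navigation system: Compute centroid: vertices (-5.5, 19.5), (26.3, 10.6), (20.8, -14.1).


Centroid = ((x_A+x_B+x_C)/3, (y_A+y_B+y_C)/3)
= (((-5.5)+26.3+20.8)/3, (19.5+10.6+(-14.1))/3)
= (13.8667, 5.3333)

(13.8667, 5.3333)


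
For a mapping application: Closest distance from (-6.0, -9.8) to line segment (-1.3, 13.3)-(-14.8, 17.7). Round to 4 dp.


Project P onto AB: t = 0 (clamped to [0,1])
Closest point on segment: (-1.3, 13.3)
Distance: 23.5733

23.5733


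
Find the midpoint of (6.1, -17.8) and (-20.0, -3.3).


M = ((6.1+(-20))/2, ((-17.8)+(-3.3))/2)
= (-6.95, -10.55)

(-6.95, -10.55)


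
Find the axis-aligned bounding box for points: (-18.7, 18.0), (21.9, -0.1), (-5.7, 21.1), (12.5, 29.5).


x range: [-18.7, 21.9]
y range: [-0.1, 29.5]
Bounding box: (-18.7,-0.1) to (21.9,29.5)

(-18.7,-0.1) to (21.9,29.5)


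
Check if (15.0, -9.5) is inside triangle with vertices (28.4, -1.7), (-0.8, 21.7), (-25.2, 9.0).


Cross products: AB x AP = 541.32, BC x BP = 961.94, CA x CP = -561.46
All same sign? no

No, outside


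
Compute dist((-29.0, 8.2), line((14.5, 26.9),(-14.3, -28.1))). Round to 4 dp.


|cross product| = 1853.94
|line direction| = sqrt(3854.44) = 62.0841
Distance = 1853.94/sqrt(3854.44) = 29.8617

29.8617


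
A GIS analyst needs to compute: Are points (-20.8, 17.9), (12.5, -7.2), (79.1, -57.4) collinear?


Cross product: (12.5-(-20.8))*((-57.4)-17.9) - ((-7.2)-17.9)*(79.1-(-20.8))
= 0

Yes, collinear
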